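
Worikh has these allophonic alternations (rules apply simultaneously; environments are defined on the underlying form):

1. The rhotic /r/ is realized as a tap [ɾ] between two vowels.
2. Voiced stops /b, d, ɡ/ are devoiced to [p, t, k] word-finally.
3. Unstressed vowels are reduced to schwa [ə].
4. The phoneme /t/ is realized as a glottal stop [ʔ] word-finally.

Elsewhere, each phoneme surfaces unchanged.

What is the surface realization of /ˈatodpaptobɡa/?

[ˈatədpəptəbɡə]

/a/ — word-initial; rule 3 does not apply here → [a].
/t/ (between /a/ and /o/) fails the environment for rule 4, so it stays [t].
Rule 3 applies to /o/ (between /t/ and /d/: in an unstressed syllable) → [ə].
/d/ — between /o/ and /p/; rule 2 does not apply here → [d].
/p/ (between /d/ and /a/) is unaffected → [p].
/a/ — between /p/ and /p/, in an unstressed syllable — surfaces as [ə] (rule 3).
/p/ (between /a/ and /t/): no rule targets it → [p].
/t/ (between /p/ and /o/): rule 4 targets it, but not word-finally → unchanged [t].
/o/ meets the environment for rule 3 (in an unstressed syllable) → [ə].
/b/ (between /o/ and /ɡ/) fails the environment for rule 2, so it stays [b].
/ɡ/ (between /b/ and /a/) fails the environment for rule 2, so it stays [ɡ].
Rule 3 applies to /a/ (word-final: in an unstressed syllable) → [ə].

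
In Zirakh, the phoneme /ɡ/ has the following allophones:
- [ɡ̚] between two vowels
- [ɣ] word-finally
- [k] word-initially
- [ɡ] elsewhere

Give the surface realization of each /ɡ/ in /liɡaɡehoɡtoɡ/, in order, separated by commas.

Occurrence 1 (position 3): between two vowels → [ɡ̚].
Occurrence 2 (position 5): between two vowels → [ɡ̚].
Occurrence 3 (position 9): no conditioning environment matches → elsewhere allophone [ɡ].
Occurrence 4 (position 12): word-finally → [ɣ].

[ɡ̚], [ɡ̚], [ɡ], [ɣ]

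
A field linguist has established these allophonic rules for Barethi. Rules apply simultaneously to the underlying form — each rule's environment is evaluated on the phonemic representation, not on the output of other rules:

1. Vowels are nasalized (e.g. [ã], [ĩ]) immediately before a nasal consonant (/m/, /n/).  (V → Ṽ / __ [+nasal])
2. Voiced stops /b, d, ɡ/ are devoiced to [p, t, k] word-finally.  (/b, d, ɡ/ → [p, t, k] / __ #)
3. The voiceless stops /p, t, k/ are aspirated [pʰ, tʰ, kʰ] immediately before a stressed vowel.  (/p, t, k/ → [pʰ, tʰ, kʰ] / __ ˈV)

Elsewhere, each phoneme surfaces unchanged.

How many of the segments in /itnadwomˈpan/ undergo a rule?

Segments that undergo a rule: /o/ → [õ] (rule 1); /p/ → [pʰ] (rule 3); /a/ → [ã] (rule 1).
All other segments surface unchanged.

3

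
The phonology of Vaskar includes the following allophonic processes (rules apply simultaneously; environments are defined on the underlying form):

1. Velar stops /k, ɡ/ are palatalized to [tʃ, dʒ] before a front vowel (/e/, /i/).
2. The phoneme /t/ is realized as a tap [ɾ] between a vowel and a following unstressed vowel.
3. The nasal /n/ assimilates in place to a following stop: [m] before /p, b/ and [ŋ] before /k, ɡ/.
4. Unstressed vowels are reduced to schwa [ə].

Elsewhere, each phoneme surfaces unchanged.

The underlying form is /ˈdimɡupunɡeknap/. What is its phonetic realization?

/d/ (word-initial): no rule targets it → [d].
/i/ (between /d/ and /m/) fails the environment for rule 4, so it stays [i].
/m/ (between /i/ and /ɡ/): no rule targets it → [m].
/ɡ/ (between /m/ and /u/) is in the target of rule 1 but the environment (before a front vowel) is not met → [ɡ].
/u/ (between /ɡ/ and /p/) occurs in an unstressed syllable → [ə] by rule 4.
/p/ (between /u/ and /u/): no rule targets it → [p].
/u/ (between /p/ and /n/): in an unstressed syllable, so rule 4 applies → [ə].
/n/ meets the environment for rule 3 (before a labial or velar stop) → [ŋ].
/ɡ/ meets the environment for rule 1 (before a front vowel) → [dʒ].
/e/ (between /ɡ/ and /k/): in an unstressed syllable, so rule 4 applies → [ə].
/k/ (between /e/ and /n/) fails the environment for rule 1, so it stays [k].
/n/ (between /k/ and /a/): rule 3 targets it, but not before a labial or velar stop → unchanged [n].
/a/ (between /n/ and /p/) occurs in an unstressed syllable → [ə] by rule 4.
/p/ (word-final) is unaffected → [p].

[ˈdimɡəpəŋdʒəknəp]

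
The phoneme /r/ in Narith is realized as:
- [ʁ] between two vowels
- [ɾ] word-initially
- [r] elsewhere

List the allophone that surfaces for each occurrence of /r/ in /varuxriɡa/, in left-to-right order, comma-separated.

[ʁ], [r]

Occurrence 1 (position 3): between two vowels → [ʁ].
Occurrence 2 (position 6): no conditioning environment matches → elsewhere allophone [r].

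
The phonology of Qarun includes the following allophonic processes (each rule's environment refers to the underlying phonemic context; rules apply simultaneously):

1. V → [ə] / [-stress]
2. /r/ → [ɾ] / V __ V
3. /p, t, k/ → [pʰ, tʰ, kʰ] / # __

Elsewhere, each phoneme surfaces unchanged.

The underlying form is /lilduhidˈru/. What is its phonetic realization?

[ləldəhədˈru]

Rule 1 applies to /i/ (between /l/ and /l/: in an unstressed syllable) → [ə].
/u/ meets the environment for rule 1 (in an unstressed syllable) → [ə].
Rule 1 applies to /i/ (between /h/ and /d/: in an unstressed syllable) → [ə].
/r/ (between /d/ and /u/) is in the target of rule 2 but the environment (between two vowels) is not met → [r].
/u/ (word-final): rule 1 targets it, but not in an unstressed syllable → unchanged [u].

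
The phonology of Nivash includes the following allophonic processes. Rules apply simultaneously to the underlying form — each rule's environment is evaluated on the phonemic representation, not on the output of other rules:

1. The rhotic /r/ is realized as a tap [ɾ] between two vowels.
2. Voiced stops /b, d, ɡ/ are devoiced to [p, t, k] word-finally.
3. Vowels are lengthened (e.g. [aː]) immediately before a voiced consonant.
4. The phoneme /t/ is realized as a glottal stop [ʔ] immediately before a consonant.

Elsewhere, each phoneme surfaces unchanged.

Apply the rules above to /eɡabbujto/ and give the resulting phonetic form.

[eːɡaːbbuːjto]

/e/ (word-initial) occurs before a voiced consonant → [eː] by rule 3.
/ɡ/ (between /e/ and /a/) fails the environment for rule 2, so it stays [ɡ].
/a/ meets the environment for rule 3 (before a voiced consonant) → [aː].
/b/ — between /a/ and /b/; rule 2 does not apply here → [b].
/b/ (between /b/ and /u/) is in the target of rule 2 but the environment (word-finally) is not met → [b].
/u/ meets the environment for rule 3 (before a voiced consonant) → [uː].
/j/ — not in any rule's target class → [j].
/t/ (between /j/ and /o/): rule 4 targets it, but not immediately before a consonant → unchanged [t].
/o/ (word-final) fails the environment for rule 3, so it stays [o].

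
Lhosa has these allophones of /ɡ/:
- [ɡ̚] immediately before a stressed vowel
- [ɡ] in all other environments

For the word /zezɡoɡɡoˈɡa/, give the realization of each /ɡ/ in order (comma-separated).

Occurrence 1 (position 4): no conditioning environment matches → elsewhere allophone [ɡ].
Occurrence 2 (position 6): no conditioning environment matches → elsewhere allophone [ɡ].
Occurrence 3 (position 7): no conditioning environment matches → elsewhere allophone [ɡ].
Occurrence 4 (position 9): immediately before a stressed vowel → [ɡ̚].

[ɡ], [ɡ], [ɡ], [ɡ̚]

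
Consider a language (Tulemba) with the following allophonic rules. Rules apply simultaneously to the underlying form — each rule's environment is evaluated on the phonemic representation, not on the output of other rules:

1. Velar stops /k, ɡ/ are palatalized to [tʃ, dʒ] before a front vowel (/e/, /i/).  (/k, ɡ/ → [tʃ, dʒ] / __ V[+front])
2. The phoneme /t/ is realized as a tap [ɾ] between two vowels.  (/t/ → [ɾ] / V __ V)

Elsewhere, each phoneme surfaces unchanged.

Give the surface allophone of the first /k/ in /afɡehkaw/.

[k]

/k/ (between /h/ and /a/): rule 1 targets it, but not before a front vowel → unchanged [k].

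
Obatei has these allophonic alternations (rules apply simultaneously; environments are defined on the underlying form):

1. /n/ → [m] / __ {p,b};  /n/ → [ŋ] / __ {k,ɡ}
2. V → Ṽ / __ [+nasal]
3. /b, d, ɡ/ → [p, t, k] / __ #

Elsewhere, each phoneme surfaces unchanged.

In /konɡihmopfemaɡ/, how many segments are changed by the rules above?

4

Segments that undergo a rule: /o/ → [õ] (rule 2); /n/ → [ŋ] (rule 1); /e/ → [ẽ] (rule 2); /ɡ/ → [k] (rule 3).
All other segments surface unchanged.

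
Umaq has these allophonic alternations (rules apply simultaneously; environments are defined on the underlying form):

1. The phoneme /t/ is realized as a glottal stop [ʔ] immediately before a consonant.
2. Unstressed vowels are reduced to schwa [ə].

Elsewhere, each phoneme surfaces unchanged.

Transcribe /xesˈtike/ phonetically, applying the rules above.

/x/ stays [x].
/e/ (between /x/ and /s/) occurs in an unstressed syllable → [ə] by rule 2.
/s/ — not in any rule's target class → [s].
/t/ (between /s/ and /i/): rule 1 targets it, but not immediately before a consonant → unchanged [t].
/i/ — between /t/ and /k/; rule 2 does not apply here → [i].
/k/ stays [k].
/e/ (word-final): in an unstressed syllable, so rule 2 applies → [ə].

[xəsˈtikə]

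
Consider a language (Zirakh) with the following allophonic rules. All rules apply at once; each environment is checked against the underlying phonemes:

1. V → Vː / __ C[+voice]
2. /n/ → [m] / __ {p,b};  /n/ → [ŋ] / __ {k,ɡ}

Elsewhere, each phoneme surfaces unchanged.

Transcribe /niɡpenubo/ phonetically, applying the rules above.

[niːɡpeːnuːbo]

/n/ (word-initial) is in the target of rule 2 but the environment (before a labial or velar stop) is not met → [n].
/i/ meets the environment for rule 1 (before a voiced consonant) → [iː].
/e/ — between /p/ and /n/, before a voiced consonant — surfaces as [eː] (rule 1).
/n/ (between /e/ and /u/) fails the environment for rule 2, so it stays [n].
/u/ (between /n/ and /b/): before a voiced consonant, so rule 1 applies → [uː].
/o/ (word-final): rule 1 targets it, but not before a voiced consonant → unchanged [o].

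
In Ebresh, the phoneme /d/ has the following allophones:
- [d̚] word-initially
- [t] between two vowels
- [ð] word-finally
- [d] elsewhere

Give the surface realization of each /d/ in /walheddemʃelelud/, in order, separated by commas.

[d], [d], [ð]

Occurrence 1 (position 6): no conditioning environment matches → elsewhere allophone [d].
Occurrence 2 (position 7): no conditioning environment matches → elsewhere allophone [d].
Occurrence 3 (position 16): word-finally → [ð].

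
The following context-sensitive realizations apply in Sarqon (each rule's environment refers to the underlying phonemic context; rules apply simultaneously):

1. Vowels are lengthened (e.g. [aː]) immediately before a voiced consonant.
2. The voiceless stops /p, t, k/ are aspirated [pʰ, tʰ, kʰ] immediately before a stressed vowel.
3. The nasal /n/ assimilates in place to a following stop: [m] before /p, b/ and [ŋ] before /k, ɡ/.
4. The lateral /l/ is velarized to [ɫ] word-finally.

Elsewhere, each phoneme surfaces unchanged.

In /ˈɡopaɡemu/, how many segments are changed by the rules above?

2

Segments that undergo a rule: /a/ → [aː] (rule 1); /e/ → [eː] (rule 1).
All other segments surface unchanged.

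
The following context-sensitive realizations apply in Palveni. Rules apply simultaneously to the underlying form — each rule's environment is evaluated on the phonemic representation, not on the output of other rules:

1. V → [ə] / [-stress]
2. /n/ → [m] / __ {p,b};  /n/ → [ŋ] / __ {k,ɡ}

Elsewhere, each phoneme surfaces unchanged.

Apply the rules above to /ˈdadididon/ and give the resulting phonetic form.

/a/ (between /d/ and /d/) is in the target of rule 1 but the environment (in an unstressed syllable) is not met → [a].
Rule 1 applies to /i/ (between /d/ and /d/: in an unstressed syllable) → [ə].
/i/ meets the environment for rule 1 (in an unstressed syllable) → [ə].
Rule 1 applies to /o/ (between /d/ and /n/: in an unstressed syllable) → [ə].
/n/ — word-final; rule 2 does not apply here → [n].

[ˈdadədədən]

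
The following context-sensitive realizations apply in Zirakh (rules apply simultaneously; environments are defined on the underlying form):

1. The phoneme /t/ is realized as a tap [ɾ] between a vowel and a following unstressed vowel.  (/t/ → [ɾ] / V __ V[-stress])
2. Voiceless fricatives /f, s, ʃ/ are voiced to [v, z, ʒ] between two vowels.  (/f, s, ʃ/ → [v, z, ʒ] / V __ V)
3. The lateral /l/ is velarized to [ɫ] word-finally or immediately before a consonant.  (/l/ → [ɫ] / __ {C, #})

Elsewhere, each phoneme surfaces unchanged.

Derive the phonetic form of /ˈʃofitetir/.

/ʃ/ (word-initial): rule 2 targets it, but not between two vowels → unchanged [ʃ].
/f/ (between /o/ and /i/) occurs between two vowels → [v] by rule 2.
/t/ (between /i/ and /e/): between a vowel and a following unstressed vowel, so rule 1 applies → [ɾ].
/t/ meets the environment for rule 1 (between a vowel and a following unstressed vowel) → [ɾ].

[ˈʃoviɾeɾir]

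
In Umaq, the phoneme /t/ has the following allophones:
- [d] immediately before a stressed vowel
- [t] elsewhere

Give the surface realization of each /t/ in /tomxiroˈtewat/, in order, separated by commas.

[t], [d], [t]

Occurrence 1 (position 1): no conditioning environment matches → elsewhere allophone [t].
Occurrence 2 (position 8): immediately before a stressed vowel → [d].
Occurrence 3 (position 12): no conditioning environment matches → elsewhere allophone [t].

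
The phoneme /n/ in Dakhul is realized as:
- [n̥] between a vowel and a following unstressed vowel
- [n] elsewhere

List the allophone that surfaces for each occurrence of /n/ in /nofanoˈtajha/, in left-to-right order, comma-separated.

Occurrence 1 (position 1): no conditioning environment matches → elsewhere allophone [n].
Occurrence 2 (position 5): between a vowel and a following unstressed vowel → [n̥].

[n], [n̥]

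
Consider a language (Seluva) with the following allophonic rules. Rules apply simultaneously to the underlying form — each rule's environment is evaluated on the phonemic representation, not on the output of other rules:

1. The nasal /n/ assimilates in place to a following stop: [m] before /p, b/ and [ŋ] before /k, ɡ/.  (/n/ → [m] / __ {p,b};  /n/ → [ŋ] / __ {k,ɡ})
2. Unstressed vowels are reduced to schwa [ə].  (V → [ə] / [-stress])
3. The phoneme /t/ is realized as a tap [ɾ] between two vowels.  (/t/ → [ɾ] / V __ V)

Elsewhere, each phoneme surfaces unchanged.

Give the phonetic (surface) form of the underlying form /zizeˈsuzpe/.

[zəzəˈsuzpə]

/z/ stays [z].
/i/ — between /z/ and /z/, in an unstressed syllable — surfaces as [ə] (rule 2).
/z/ stays [z].
/e/ (between /z/ and /s/): in an unstressed syllable, so rule 2 applies → [ə].
/s/ — not in any rule's target class → [s].
/u/ (between /s/ and /z/) fails the environment for rule 2, so it stays [u].
/z/ stays [z].
/p/ (between /z/ and /e/) is unaffected → [p].
/e/ (word-final): in an unstressed syllable, so rule 2 applies → [ə].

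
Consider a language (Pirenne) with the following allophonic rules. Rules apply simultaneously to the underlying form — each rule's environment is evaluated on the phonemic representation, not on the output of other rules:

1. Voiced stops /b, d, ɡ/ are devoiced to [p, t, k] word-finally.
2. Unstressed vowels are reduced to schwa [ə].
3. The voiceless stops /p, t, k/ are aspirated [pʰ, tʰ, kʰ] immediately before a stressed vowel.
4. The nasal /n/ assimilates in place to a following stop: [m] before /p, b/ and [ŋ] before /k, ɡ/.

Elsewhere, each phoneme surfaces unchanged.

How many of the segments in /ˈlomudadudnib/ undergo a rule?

Segments that undergo a rule: /u/ → [ə] (rule 2); /a/ → [ə] (rule 2); /u/ → [ə] (rule 2); /i/ → [ə] (rule 2); /b/ → [p] (rule 1).
All other segments surface unchanged.

5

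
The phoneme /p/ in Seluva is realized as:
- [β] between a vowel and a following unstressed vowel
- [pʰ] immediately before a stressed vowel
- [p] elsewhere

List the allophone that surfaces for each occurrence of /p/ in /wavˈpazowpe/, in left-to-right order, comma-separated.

[pʰ], [p]

Occurrence 1 (position 4): immediately before a stressed vowel → [pʰ].
Occurrence 2 (position 9): no conditioning environment matches → elsewhere allophone [p].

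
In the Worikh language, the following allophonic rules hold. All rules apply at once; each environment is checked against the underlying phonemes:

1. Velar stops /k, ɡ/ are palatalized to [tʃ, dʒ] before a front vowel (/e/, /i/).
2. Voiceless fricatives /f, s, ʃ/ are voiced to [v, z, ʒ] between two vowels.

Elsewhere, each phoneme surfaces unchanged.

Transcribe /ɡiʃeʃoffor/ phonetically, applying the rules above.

/ɡ/ (word-initial) occurs before a front vowel → [dʒ] by rule 1.
/i/ stays [i].
Rule 2 applies to /ʃ/ (between /i/ and /e/: between two vowels) → [ʒ].
/e/ — not in any rule's target class → [e].
/ʃ/ meets the environment for rule 2 (between two vowels) → [ʒ].
/o/ (between /ʃ/ and /f/): no rule targets it → [o].
/f/ (between /o/ and /f/) is in the target of rule 2 but the environment (between two vowels) is not met → [f].
/f/ (between /f/ and /o/) fails the environment for rule 2, so it stays [f].
/o/ stays [o].
/r/ — not in any rule's target class → [r].

[dʒiʒeʒoffor]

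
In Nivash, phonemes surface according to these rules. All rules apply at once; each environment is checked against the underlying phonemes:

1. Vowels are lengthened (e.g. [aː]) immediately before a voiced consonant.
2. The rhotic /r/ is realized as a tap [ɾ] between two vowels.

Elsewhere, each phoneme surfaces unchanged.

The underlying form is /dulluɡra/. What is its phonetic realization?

[duːlluːɡra]

/d/ (word-initial) is unaffected → [d].
/u/ (between /d/ and /l/) occurs before a voiced consonant → [uː] by rule 1.
/l/ (between /u/ and /l/) is unaffected → [l].
/l/ (between /l/ and /u/): no rule targets it → [l].
Rule 1 applies to /u/ (between /l/ and /ɡ/: before a voiced consonant) → [uː].
/ɡ/ (between /u/ and /r/) is unaffected → [ɡ].
/r/ (between /ɡ/ and /a/) is in the target of rule 2 but the environment (between two vowels) is not met → [r].
/a/ (word-final) fails the environment for rule 1, so it stays [a].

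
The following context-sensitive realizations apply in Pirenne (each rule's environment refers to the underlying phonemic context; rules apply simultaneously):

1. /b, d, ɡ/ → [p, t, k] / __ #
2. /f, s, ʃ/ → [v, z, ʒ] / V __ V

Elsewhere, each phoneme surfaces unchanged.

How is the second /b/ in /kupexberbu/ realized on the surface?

[b]

/b/ (between /r/ and /u/) is in the target of rule 1 but the environment (word-finally) is not met → [b].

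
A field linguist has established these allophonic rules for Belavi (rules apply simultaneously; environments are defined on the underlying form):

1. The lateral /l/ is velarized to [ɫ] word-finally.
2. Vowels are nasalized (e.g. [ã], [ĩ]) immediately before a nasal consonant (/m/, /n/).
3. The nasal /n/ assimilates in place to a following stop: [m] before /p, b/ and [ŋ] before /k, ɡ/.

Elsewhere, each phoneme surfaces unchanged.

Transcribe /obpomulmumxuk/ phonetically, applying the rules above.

/o/ (word-initial): rule 2 targets it, but not before a nasal consonant → unchanged [o].
/b/ (between /o/ and /p/) is unaffected → [b].
/p/ (between /b/ and /o/): no rule targets it → [p].
/o/ — between /p/ and /m/, before a nasal consonant — surfaces as [õ] (rule 2).
/m/ stays [m].
/u/ — between /m/ and /l/; rule 2 does not apply here → [u].
/l/ — between /u/ and /m/; rule 1 does not apply here → [l].
/m/ (between /l/ and /u/) is unaffected → [m].
Rule 2 applies to /u/ (between /m/ and /m/: before a nasal consonant) → [ũ].
/m/ (between /u/ and /x/) is unaffected → [m].
/x/ (between /m/ and /u/) is unaffected → [x].
/u/ (between /x/ and /k/): rule 2 targets it, but not before a nasal consonant → unchanged [u].
/k/ (word-final): no rule targets it → [k].

[obpõmulmũmxuk]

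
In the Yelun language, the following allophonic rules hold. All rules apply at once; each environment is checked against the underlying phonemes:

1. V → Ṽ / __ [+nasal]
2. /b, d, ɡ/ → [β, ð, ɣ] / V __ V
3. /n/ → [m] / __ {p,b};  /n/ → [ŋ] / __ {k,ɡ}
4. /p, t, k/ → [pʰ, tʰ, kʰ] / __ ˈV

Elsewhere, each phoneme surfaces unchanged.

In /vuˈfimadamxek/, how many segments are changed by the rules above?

Segments that undergo a rule: /i/ → [ĩ] (rule 1); /d/ → [ð] (rule 2); /a/ → [ã] (rule 1).
All other segments surface unchanged.

3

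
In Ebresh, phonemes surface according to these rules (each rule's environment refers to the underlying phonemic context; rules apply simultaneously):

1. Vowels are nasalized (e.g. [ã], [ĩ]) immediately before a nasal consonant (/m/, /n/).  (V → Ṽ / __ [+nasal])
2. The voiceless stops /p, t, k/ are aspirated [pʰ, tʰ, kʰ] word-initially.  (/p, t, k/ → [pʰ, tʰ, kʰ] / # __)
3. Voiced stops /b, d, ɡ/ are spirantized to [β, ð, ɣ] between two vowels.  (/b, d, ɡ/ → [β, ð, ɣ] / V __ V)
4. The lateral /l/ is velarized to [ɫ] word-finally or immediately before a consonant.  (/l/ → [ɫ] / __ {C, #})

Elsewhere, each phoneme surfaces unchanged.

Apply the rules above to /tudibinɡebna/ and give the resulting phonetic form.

[tʰuðiβĩnɡebna]

/t/ (word-initial): word-initially, so rule 2 applies → [tʰ].
/u/ (between /t/ and /d/): rule 1 targets it, but not before a nasal consonant → unchanged [u].
/d/ (between /u/ and /i/) occurs between two vowels → [ð] by rule 3.
/i/ (between /d/ and /b/) is in the target of rule 1 but the environment (before a nasal consonant) is not met → [i].
Rule 3 applies to /b/ (between /i/ and /i/: between two vowels) → [β].
/i/ (between /b/ and /n/): before a nasal consonant, so rule 1 applies → [ĩ].
/n/ stays [n].
/ɡ/ (between /n/ and /e/) fails the environment for rule 3, so it stays [ɡ].
/e/ — between /ɡ/ and /b/; rule 1 does not apply here → [e].
/b/ — between /e/ and /n/; rule 3 does not apply here → [b].
/n/ (between /b/ and /a/) is unaffected → [n].
/a/ (word-final) is in the target of rule 1 but the environment (before a nasal consonant) is not met → [a].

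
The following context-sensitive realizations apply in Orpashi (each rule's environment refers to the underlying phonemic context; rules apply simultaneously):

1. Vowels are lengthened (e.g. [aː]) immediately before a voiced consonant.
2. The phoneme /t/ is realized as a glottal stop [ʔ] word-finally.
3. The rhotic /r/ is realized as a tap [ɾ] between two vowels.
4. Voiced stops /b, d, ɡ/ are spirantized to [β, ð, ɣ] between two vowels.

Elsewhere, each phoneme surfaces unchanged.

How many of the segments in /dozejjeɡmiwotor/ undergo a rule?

5

Segments that undergo a rule: /o/ → [oː] (rule 1); /e/ → [eː] (rule 1); /e/ → [eː] (rule 1); /i/ → [iː] (rule 1); /o/ → [oː] (rule 1).
All other segments surface unchanged.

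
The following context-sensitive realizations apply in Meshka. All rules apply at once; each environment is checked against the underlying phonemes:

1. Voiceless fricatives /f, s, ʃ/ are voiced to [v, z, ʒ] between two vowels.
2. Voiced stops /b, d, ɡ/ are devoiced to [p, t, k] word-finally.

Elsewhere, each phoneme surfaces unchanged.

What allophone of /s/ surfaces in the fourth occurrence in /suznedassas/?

[s]

/s/ — word-final; rule 1 does not apply here → [s].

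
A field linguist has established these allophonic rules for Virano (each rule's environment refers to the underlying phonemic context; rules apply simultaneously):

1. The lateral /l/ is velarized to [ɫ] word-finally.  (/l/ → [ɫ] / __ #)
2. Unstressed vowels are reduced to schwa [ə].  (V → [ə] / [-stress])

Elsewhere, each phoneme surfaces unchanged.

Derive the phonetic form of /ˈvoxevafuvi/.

/o/ (between /v/ and /x/) fails the environment for rule 2, so it stays [o].
/e/ — between /x/ and /v/, in an unstressed syllable — surfaces as [ə] (rule 2).
/a/ meets the environment for rule 2 (in an unstressed syllable) → [ə].
/u/ (between /f/ and /v/): in an unstressed syllable, so rule 2 applies → [ə].
/i/ meets the environment for rule 2 (in an unstressed syllable) → [ə].

[ˈvoxəvəfəvə]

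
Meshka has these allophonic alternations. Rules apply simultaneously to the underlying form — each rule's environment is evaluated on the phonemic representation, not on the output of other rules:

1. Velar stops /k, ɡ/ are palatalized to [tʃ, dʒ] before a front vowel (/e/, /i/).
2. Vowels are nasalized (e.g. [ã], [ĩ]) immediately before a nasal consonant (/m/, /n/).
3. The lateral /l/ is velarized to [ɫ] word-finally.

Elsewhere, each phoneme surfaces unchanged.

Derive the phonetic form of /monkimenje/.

/m/ stays [m].
/o/ — between /m/ and /n/, before a nasal consonant — surfaces as [õ] (rule 2).
/n/ stays [n].
/k/ (between /n/ and /i/): before a front vowel, so rule 1 applies → [tʃ].
/i/ — between /k/ and /m/, before a nasal consonant — surfaces as [ĩ] (rule 2).
/m/ stays [m].
/e/ (between /m/ and /n/) occurs before a nasal consonant → [ẽ] by rule 2.
/n/ (between /e/ and /j/): no rule targets it → [n].
/j/ stays [j].
/e/ (word-final) fails the environment for rule 2, so it stays [e].

[mõntʃĩmẽnje]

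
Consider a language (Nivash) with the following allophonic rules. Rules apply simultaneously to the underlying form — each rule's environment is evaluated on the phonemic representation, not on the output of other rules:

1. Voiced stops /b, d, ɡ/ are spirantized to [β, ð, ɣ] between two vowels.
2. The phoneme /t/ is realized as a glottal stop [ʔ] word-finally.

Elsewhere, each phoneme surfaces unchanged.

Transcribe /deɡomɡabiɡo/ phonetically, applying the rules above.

[deɣomɡaβiɣo]

/d/ (word-initial) fails the environment for rule 1, so it stays [d].
/ɡ/ — between /e/ and /o/, between two vowels — surfaces as [ɣ] (rule 1).
/ɡ/ (between /m/ and /a/) fails the environment for rule 1, so it stays [ɡ].
/b/ meets the environment for rule 1 (between two vowels) → [β].
/ɡ/ (between /i/ and /o/): between two vowels, so rule 1 applies → [ɣ].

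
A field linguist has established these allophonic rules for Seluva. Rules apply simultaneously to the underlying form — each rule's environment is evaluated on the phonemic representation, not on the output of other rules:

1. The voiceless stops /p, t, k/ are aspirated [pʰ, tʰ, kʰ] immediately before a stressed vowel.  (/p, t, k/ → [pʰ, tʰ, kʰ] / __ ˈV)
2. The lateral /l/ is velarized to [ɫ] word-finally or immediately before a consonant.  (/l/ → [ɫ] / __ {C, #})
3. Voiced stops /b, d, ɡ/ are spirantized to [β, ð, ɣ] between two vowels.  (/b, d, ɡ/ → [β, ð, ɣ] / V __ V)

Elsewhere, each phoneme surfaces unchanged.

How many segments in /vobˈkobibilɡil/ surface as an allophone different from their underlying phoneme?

5

Segments that undergo a rule: /k/ → [kʰ] (rule 1); /b/ → [β] (rule 3); /b/ → [β] (rule 3); /l/ → [ɫ] (rule 2); /l/ → [ɫ] (rule 2).
All other segments surface unchanged.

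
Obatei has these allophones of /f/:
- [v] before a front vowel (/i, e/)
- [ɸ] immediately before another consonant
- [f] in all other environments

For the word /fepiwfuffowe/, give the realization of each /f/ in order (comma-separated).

[v], [f], [ɸ], [f]

Occurrence 1 (position 1): before a front vowel (/i, e/) → [v].
Occurrence 2 (position 6): no conditioning environment matches → elsewhere allophone [f].
Occurrence 3 (position 8): immediately before another consonant → [ɸ].
Occurrence 4 (position 9): no conditioning environment matches → elsewhere allophone [f].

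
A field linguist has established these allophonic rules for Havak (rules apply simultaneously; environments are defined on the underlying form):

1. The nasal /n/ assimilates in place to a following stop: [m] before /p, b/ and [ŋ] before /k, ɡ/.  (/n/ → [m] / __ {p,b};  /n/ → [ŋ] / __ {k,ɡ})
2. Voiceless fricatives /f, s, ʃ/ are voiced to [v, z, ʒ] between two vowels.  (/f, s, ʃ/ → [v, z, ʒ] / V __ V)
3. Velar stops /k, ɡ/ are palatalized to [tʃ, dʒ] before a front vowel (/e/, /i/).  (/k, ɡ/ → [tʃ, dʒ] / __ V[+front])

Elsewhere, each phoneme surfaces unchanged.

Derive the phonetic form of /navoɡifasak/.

[navodʒivazak]

/n/ — word-initial; rule 1 does not apply here → [n].
/a/ — not in any rule's target class → [a].
/v/ stays [v].
/o/ (between /v/ and /ɡ/): no rule targets it → [o].
/ɡ/ (between /o/ and /i/): before a front vowel, so rule 3 applies → [dʒ].
/i/ (between /ɡ/ and /f/): no rule targets it → [i].
/f/ meets the environment for rule 2 (between two vowels) → [v].
/a/ (between /f/ and /s/) is unaffected → [a].
/s/ — between /a/ and /a/, between two vowels — surfaces as [z] (rule 2).
/a/ stays [a].
/k/ — word-final; rule 3 does not apply here → [k].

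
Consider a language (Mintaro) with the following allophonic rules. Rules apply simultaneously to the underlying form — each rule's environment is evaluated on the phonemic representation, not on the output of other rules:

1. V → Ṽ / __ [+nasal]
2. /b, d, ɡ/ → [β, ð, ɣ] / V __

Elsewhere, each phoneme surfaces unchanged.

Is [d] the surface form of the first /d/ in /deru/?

/d/ (word-initial) is in the target of rule 2 but the environment (immediately after a vowel) is not met → [d].
The actual realization is [d], which matches [d].

Yes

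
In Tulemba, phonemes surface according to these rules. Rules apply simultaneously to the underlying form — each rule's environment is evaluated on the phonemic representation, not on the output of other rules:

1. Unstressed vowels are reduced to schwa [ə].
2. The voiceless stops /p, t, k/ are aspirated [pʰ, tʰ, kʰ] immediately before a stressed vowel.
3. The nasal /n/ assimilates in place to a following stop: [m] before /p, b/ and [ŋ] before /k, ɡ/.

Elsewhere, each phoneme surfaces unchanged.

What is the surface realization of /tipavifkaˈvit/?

/t/ (word-initial) fails the environment for rule 2, so it stays [t].
/i/ — between /t/ and /p/, in an unstressed syllable — surfaces as [ə] (rule 1).
/p/ (between /i/ and /a/): rule 2 targets it, but not immediately before a stressed vowel → unchanged [p].
/a/ meets the environment for rule 1 (in an unstressed syllable) → [ə].
/v/ stays [v].
/i/ (between /v/ and /f/) occurs in an unstressed syllable → [ə] by rule 1.
/f/ — not in any rule's target class → [f].
/k/ (between /f/ and /a/) fails the environment for rule 2, so it stays [k].
Rule 1 applies to /a/ (between /k/ and /v/: in an unstressed syllable) → [ə].
/v/ stays [v].
/i/ (between /v/ and /t/) fails the environment for rule 1, so it stays [i].
/t/ — word-final; rule 2 does not apply here → [t].

[təpəvəfkəˈvit]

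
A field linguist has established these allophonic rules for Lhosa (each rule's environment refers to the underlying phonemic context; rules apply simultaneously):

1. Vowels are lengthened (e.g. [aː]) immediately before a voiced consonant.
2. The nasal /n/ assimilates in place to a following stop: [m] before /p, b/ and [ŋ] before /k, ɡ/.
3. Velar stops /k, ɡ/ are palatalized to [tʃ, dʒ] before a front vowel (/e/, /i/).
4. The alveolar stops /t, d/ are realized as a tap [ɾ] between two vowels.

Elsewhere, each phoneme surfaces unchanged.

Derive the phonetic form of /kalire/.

/k/ (word-initial) fails the environment for rule 3, so it stays [k].
/a/ meets the environment for rule 1 (before a voiced consonant) → [aː].
/l/ — not in any rule's target class → [l].
/i/ meets the environment for rule 1 (before a voiced consonant) → [iː].
/r/ — not in any rule's target class → [r].
/e/ (word-final) is in the target of rule 1 but the environment (before a voiced consonant) is not met → [e].

[kaːliːre]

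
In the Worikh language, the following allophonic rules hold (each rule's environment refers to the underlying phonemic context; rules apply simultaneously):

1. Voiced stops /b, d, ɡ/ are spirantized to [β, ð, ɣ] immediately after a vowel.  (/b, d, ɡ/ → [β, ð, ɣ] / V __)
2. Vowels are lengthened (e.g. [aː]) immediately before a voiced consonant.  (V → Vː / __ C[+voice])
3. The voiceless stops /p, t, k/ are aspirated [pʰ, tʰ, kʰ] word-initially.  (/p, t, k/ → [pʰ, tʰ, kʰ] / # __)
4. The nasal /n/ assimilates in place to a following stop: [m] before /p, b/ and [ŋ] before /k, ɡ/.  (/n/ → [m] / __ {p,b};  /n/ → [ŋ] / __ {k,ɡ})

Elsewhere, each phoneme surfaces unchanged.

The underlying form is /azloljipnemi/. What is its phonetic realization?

[aːzloːljipneːmi]

/a/ — word-initial, before a voiced consonant — surfaces as [aː] (rule 2).
/z/ (between /a/ and /l/) is unaffected → [z].
/l/ stays [l].
/o/ meets the environment for rule 2 (before a voiced consonant) → [oː].
/l/ (between /o/ and /j/) is unaffected → [l].
/j/ (between /l/ and /i/): no rule targets it → [j].
/i/ (between /j/ and /p/) is in the target of rule 2 but the environment (before a voiced consonant) is not met → [i].
/p/ (between /i/ and /n/) is in the target of rule 3 but the environment (word-initially) is not met → [p].
/n/ (between /p/ and /e/) is in the target of rule 4 but the environment (before a labial or velar stop) is not met → [n].
/e/ (between /n/ and /m/): before a voiced consonant, so rule 2 applies → [eː].
/m/ stays [m].
/i/ — word-final; rule 2 does not apply here → [i].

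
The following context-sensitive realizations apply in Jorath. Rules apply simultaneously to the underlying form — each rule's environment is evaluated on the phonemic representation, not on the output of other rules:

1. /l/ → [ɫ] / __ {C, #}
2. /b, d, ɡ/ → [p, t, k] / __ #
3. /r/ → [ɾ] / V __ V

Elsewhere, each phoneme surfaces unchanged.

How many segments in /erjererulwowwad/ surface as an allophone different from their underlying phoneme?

Segments that undergo a rule: /r/ → [ɾ] (rule 3); /r/ → [ɾ] (rule 3); /l/ → [ɫ] (rule 1); /d/ → [t] (rule 2).
All other segments surface unchanged.

4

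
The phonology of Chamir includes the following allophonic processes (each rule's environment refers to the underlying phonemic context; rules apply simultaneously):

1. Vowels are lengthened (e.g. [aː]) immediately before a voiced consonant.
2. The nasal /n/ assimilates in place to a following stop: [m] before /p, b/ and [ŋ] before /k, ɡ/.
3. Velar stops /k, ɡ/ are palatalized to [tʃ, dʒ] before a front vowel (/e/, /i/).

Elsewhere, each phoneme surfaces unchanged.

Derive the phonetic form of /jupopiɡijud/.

/j/ (word-initial) is unaffected → [j].
/u/ — between /j/ and /p/; rule 1 does not apply here → [u].
/p/ (between /u/ and /o/) is unaffected → [p].
/o/ — between /p/ and /p/; rule 1 does not apply here → [o].
/p/ (between /o/ and /i/): no rule targets it → [p].
Rule 1 applies to /i/ (between /p/ and /ɡ/: before a voiced consonant) → [iː].
/ɡ/ — between /i/ and /i/, before a front vowel — surfaces as [dʒ] (rule 3).
/i/ (between /ɡ/ and /j/) occurs before a voiced consonant → [iː] by rule 1.
/j/ — not in any rule's target class → [j].
/u/ (between /j/ and /d/) occurs before a voiced consonant → [uː] by rule 1.
/d/ — not in any rule's target class → [d].

[jupopiːdʒiːjuːd]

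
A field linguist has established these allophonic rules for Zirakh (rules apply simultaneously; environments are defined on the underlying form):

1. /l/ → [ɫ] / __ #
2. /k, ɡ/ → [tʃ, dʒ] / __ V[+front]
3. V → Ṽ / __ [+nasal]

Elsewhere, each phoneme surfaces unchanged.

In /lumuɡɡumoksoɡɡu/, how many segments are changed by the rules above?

Segments that undergo a rule: /u/ → [ũ] (rule 3); /u/ → [ũ] (rule 3).
All other segments surface unchanged.

2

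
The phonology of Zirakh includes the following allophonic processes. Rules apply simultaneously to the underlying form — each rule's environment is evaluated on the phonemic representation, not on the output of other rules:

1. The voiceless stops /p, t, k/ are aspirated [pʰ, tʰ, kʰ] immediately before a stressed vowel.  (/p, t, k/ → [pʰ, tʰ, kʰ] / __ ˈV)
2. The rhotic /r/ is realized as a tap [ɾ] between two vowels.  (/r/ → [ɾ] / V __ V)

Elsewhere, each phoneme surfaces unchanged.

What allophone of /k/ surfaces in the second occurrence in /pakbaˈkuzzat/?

[kʰ]

/k/ (between /a/ and /u/): immediately before a stressed vowel, so rule 1 applies → [kʰ].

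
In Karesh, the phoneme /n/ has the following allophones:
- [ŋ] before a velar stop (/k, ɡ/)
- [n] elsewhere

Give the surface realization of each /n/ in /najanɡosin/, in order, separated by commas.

Occurrence 1 (position 1): no conditioning environment matches → elsewhere allophone [n].
Occurrence 2 (position 5): before a velar stop → [ŋ].
Occurrence 3 (position 10): no conditioning environment matches → elsewhere allophone [n].

[n], [ŋ], [n]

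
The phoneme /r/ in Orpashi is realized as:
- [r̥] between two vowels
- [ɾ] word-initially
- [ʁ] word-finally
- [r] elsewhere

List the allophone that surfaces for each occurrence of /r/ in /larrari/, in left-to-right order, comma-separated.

[r], [r], [r̥]

Occurrence 1 (position 3): no conditioning environment matches → elsewhere allophone [r].
Occurrence 2 (position 4): no conditioning environment matches → elsewhere allophone [r].
Occurrence 3 (position 6): between two vowels → [r̥].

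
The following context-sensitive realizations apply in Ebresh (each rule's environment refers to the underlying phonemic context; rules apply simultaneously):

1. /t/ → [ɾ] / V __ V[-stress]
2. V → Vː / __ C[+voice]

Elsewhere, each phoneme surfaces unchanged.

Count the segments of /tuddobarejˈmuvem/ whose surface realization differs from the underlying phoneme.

Segments that undergo a rule: /u/ → [uː] (rule 2); /o/ → [oː] (rule 2); /a/ → [aː] (rule 2); /e/ → [eː] (rule 2); /u/ → [uː] (rule 2); /e/ → [eː] (rule 2).
All other segments surface unchanged.

6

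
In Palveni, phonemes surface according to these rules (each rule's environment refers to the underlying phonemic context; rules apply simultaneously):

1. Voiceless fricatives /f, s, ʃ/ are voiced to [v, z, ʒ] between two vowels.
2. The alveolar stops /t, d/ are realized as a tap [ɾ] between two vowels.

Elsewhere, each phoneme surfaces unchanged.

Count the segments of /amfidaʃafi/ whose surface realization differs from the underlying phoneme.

Segments that undergo a rule: /d/ → [ɾ] (rule 2); /ʃ/ → [ʒ] (rule 1); /f/ → [v] (rule 1).
All other segments surface unchanged.

3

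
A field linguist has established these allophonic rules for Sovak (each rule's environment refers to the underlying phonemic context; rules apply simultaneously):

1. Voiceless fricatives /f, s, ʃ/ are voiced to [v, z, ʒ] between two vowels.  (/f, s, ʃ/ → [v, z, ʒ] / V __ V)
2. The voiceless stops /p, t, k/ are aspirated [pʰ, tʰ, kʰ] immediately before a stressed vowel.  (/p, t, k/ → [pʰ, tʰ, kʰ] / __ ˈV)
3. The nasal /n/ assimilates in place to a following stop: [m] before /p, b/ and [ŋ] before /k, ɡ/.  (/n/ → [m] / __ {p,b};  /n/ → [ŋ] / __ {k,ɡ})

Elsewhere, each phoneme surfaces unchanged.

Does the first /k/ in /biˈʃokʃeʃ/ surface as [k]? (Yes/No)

Yes

/k/ (between /o/ and /ʃ/) is in the target of rule 2 but the environment (immediately before a stressed vowel) is not met → [k].
The actual realization is [k], which matches [k].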